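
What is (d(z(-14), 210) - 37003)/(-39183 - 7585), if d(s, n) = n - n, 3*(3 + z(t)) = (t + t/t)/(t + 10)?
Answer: 37003/46768 ≈ 0.79120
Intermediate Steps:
z(t) = -3 + (1 + t)/(3*(10 + t)) (z(t) = -3 + ((t + t/t)/(t + 10))/3 = -3 + ((t + 1)/(10 + t))/3 = -3 + ((1 + t)/(10 + t))/3 = -3 + (1 + t)/(3*(10 + t)))
d(s, n) = 0
(d(z(-14), 210) - 37003)/(-39183 - 7585) = (0 - 37003)/(-39183 - 7585) = -37003/(-46768) = -37003*(-1/46768) = 37003/46768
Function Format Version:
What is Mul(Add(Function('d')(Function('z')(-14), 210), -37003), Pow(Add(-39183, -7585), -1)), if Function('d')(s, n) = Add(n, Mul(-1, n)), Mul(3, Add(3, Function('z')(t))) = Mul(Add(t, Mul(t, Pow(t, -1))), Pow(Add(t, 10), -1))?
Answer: Rational(37003, 46768) ≈ 0.79120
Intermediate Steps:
Function('z')(t) = Add(-3, Mul(Rational(1, 3), Pow(Add(10, t), -1), Add(1, t))) (Function('z')(t) = Add(-3, Mul(Rational(1, 3), Mul(Add(t, Mul(t, Pow(t, -1))), Pow(Add(t, 10), -1)))) = Add(-3, Mul(Rational(1, 3), Mul(Add(t, 1), Pow(Add(10, t), -1)))) = Add(-3, Mul(Rational(1, 3), Mul(Add(1, t), Pow(Add(10, t), -1)))) = Add(-3, Mul(Rational(1, 3), Mul(Pow(Add(10, t), -1), Add(1, t)))) = Add(-3, Mul(Rational(1, 3), Pow(Add(10, t), -1), Add(1, t))))
Function('d')(s, n) = 0
Mul(Add(Function('d')(Function('z')(-14), 210), -37003), Pow(Add(-39183, -7585), -1)) = Mul(Add(0, -37003), Pow(Add(-39183, -7585), -1)) = Mul(-37003, Pow(-46768, -1)) = Mul(-37003, Rational(-1, 46768)) = Rational(37003, 46768)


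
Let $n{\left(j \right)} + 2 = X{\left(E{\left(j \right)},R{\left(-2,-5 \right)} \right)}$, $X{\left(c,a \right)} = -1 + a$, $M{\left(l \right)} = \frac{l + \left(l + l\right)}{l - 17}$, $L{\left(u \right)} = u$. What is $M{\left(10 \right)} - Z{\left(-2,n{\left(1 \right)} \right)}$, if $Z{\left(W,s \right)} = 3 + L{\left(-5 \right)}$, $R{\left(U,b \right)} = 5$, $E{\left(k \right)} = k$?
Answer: $- \frac{16}{7} \approx -2.2857$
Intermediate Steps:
$M{\left(l \right)} = \frac{3 l}{-17 + l}$ ($M{\left(l \right)} = \frac{l + 2 l}{-17 + l} = \frac{3 l}{-17 + l}$)
$n{\left(j \right)} = 2$ ($n{\left(j \right)} = -2 + \left(-1 + 5\right) = -2 + 4 = 2$)
$Z{\left(W,s \right)} = -2$ ($Z{\left(W,s \right)} = 3 - 5 = -2$)
$M{\left(10 \right)} - Z{\left(-2,n{\left(1 \right)} \right)} = 3 \cdot 10 \frac{1}{-17 + 10} - -2 = 3 \cdot 10 \frac{1}{-7} + 2 = 3 \cdot 10 \left(- \frac{1}{7}\right) + 2 = - \frac{30}{7} + 2 = - \frac{16}{7}$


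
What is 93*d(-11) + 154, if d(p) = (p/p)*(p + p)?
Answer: -1892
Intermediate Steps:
d(p) = 2*p (d(p) = 1*(2*p) = 2*p)
93*d(-11) + 154 = 93*(2*(-11)) + 154 = 93*(-22) + 154 = -2046 + 154 = -1892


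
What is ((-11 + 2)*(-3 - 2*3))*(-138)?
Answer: -11178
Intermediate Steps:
((-11 + 2)*(-3 - 2*3))*(-138) = -9*(-3 - 1*6)*(-138) = -9*(-3 - 6)*(-138) = -9*(-9)*(-138) = 81*(-138) = -11178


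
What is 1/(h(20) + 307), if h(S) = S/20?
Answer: 1/308 ≈ 0.0032468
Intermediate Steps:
h(S) = S/20 (h(S) = S*(1/20) = S/20)
1/(h(20) + 307) = 1/((1/20)*20 + 307) = 1/(1 + 307) = 1/308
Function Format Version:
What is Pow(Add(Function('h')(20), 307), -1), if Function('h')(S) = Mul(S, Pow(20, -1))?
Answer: Rational(1, 308) ≈ 0.0032468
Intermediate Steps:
Function('h')(S) = Mul(Rational(1, 20), S) (Function('h')(S) = Mul(S, Rational(1, 20)) = Mul(Rational(1, 20), S))
Pow(Add(Function('h')(20), 307), -1) = Pow(Add(Mul(Rational(1, 20), 20), 307), -1) = Pow(Add(1, 307), -1) = Pow(308, -1) = Rational(1, 308)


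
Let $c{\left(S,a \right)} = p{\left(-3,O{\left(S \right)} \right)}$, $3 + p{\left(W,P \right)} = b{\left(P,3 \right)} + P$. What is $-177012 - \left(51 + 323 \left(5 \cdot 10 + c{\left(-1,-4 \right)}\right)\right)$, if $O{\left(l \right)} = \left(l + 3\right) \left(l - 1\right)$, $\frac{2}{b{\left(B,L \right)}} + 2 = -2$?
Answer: $- \frac{381581}{2} \approx -1.9079 \cdot 10^{5}$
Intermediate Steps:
$b{\left(B,L \right)} = - \frac{1}{2}$ ($b{\left(B,L \right)} = \frac{2}{-2 - 2} = \frac{2}{-4} = 2 \left(- \frac{1}{4}\right) = - \frac{1}{2}$)
$O{\left(l \right)} = \left(-1 + l\right) \left(3 + l\right)$ ($O{\left(l \right)} = \left(3 + l\right) \left(-1 + l\right) = \left(-1 + l\right) \left(3 + l\right)$)
$p{\left(W,P \right)} = - \frac{7}{2} + P$ ($p{\left(W,P \right)} = -3 + \left(- \frac{1}{2} + P\right) = - \frac{7}{2} + P$)
$c{\left(S,a \right)} = - \frac{13}{2} + S^{2} + 2 S$ ($c{\left(S,a \right)} = - \frac{7}{2} + \left(-3 + S^{2} + 2 S\right) = - \frac{13}{2} + S^{2} + 2 S$)
$-177012 - \left(51 + 323 \left(5 \cdot 10 + c{\left(-1,-4 \right)}\right)\right) = -177012 - \left(51 + 323 \left(5 \cdot 10 + \left(- \frac{13}{2} + \left(-1\right)^{2} + 2 \left(-1\right)\right)\right)\right) = -177012 - \left(51 + 323 \left(50 - \frac{15}{2}\right)\right) = -177012 - \frac{27557}{2} = - \frac{381581}{2}$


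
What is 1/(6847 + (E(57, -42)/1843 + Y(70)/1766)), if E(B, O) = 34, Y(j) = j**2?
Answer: 1627369/11147140915 ≈ 0.00014599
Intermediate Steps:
1/(6847 + (E(57, -42)/1843 + Y(70)/1766)) = 1/(6847 + (34/1843 + 70**2/1766)) = 1/(6847 + (34*(1/1843) + 4900*(1/1766))) = 1/(6847 + (34/1843 + 2450/883)) = 1/(6847 + 4545372/1627369) = 1/(11147140915/1627369) = 1627369/11147140915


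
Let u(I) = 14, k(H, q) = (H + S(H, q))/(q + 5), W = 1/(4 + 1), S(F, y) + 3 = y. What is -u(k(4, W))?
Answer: -14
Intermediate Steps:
S(F, y) = -3 + y
W = ⅕ (W = 1/5 = ⅕ ≈ 0.20000)
k(H, q) = (-3 + H + q)/(5 + q) (k(H, q) = (H + (-3 + q))/(q + 5) = (-3 + H + q)/(5 + q))
-u(k(4, W)) = -1*14 = -14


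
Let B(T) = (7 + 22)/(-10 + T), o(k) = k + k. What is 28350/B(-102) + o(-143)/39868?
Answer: -63294440947/578086 ≈ -1.0949e+5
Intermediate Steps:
o(k) = 2*k
B(T) = 29/(-10 + T)
28350/B(-102) + o(-143)/39868 = 28350/((29/(-10 - 102))) + (2*(-143))/39868 = 28350/((29/(-112))) - 286*1/39868 = 28350/((29*(-1/112))) - 143/19934 = 28350/(-29/112) - 143/19934 = 28350*(-112/29) - 143/19934 = -3175200/29 - 143/19934 = -63294440947/578086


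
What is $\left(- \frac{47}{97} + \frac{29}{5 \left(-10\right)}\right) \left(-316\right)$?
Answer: $\frac{815754}{2425} \approx 336.39$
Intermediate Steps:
$\left(- \frac{47}{97} + \frac{29}{5 \left(-10\right)}\right) \left(-316\right) = \left(\left(-47\right) \frac{1}{97} + \frac{29}{-50}\right) \left(-316\right) = \left(- \frac{47}{97} + 29 \left(- \frac{1}{50}\right)\right) \left(-316\right) = \left(- \frac{47}{97} - \frac{29}{50}\right) \left(-316\right) = \left(- \frac{5163}{4850}\right) \left(-316\right) = \frac{815754}{2425}$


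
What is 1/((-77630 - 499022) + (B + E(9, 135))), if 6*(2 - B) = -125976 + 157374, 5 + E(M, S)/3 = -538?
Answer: -1/583512 ≈ -1.7138e-6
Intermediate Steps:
E(M, S) = -1629 (E(M, S) = -15 + 3*(-538) = -15 - 1614 = -1629)
B = -5231 (B = 2 - (-125976 + 157374)/6 = 2 - 1/6*31398 = 2 - 5233 = -5231)
1/((-77630 - 499022) + (B + E(9, 135))) = 1/((-77630 - 499022) + (-5231 - 1629)) = 1/(-576652 - 6860) = 1/(-583512) = -1/583512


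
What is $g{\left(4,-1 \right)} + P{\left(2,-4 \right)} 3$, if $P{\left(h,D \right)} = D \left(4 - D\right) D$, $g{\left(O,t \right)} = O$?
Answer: $388$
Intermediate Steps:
$P{\left(h,D \right)} = D^{2} \left(4 - D\right)$
$g{\left(4,-1 \right)} + P{\left(2,-4 \right)} 3 = 4 + \left(-4\right)^{2} \left(4 - -4\right) 3 = 4 + 16 \left(4 + 4\right) 3 = 4 + 16 \cdot 8 \cdot 3 = 4 + 128 \cdot 3 = 4 + 384 = 388$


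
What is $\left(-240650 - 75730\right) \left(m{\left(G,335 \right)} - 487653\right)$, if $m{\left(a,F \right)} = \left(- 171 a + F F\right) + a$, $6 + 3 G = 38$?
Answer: $119351613040$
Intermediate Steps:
$G = \frac{32}{3}$ ($G = -2 + \frac{1}{3} \cdot 38 = -2 + \frac{38}{3} = \frac{32}{3} \approx 10.667$)
$m{\left(a,F \right)} = F^{2} - 170 a$ ($m{\left(a,F \right)} = \left(- 171 a + F^{2}\right) + a = \left(F^{2} - 171 a\right) + a = F^{2} - 170 a$)
$\left(-240650 - 75730\right) \left(m{\left(G,335 \right)} - 487653\right) = \left(-240650 - 75730\right) \left(\left(335^{2} - \frac{5440}{3}\right) - 487653\right) = - 316380 \left(\left(112225 - \frac{5440}{3}\right) - 487653\right) = - 316380 \left(\frac{331235}{3} - 487653\right) = \left(-316380\right) \left(- \frac{1131724}{3}\right) = 119351613040$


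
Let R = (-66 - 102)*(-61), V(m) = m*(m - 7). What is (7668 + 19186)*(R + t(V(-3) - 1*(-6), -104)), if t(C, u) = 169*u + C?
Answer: -195819368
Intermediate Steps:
V(m) = m*(-7 + m)
R = 10248 (R = -168*(-61) = 10248)
t(C, u) = C + 169*u
(7668 + 19186)*(R + t(V(-3) - 1*(-6), -104)) = (7668 + 19186)*(10248 + ((-3*(-7 - 3) - 1*(-6)) + 169*(-104))) = 26854*(10248 + ((-3*(-10) + 6) - 17576)) = 26854*(10248 + ((30 + 6) - 17576)) = 26854*(10248 + (36 - 17576)) = 26854*(10248 - 17540) = 26854*(-7292) = -195819368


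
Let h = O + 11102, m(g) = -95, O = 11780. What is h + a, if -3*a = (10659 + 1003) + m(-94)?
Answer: 57079/3 ≈ 19026.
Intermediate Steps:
h = 22882 (h = 11780 + 11102 = 22882)
a = -11567/3 (a = -((10659 + 1003) - 95)/3 = -(11662 - 95)/3 = -⅓*11567 = -11567/3 ≈ -3855.7)
h + a = 22882 - 11567/3 = 57079/3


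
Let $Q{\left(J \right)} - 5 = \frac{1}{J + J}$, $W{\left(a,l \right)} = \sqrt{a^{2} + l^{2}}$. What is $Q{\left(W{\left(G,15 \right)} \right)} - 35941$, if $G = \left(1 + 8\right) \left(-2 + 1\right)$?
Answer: $-35936 + \frac{\sqrt{34}}{204} \approx -35936.0$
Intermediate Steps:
$G = -9$ ($G = 9 \left(-1\right) = -9$)
$Q{\left(J \right)} = 5 + \frac{1}{2 J}$ ($Q{\left(J \right)} = 5 + \frac{1}{J + J} = 5 + \frac{1}{2 J}$)
$Q{\left(W{\left(G,15 \right)} \right)} - 35941 = \left(5 + \frac{1}{2 \sqrt{\left(-9\right)^{2} + 15^{2}}}\right) - 35941 = \left(5 + \frac{1}{2 \sqrt{81 + 225}}\right) - 35941 = \left(5 + \frac{1}{2 \sqrt{306}}\right) - 35941 = \left(5 + \frac{1}{2 \cdot 3 \sqrt{34}}\right) - 35941 = \left(5 + \frac{\frac{1}{102} \sqrt{34}}{2}\right) - 35941 = \left(5 + \frac{\sqrt{34}}{204}\right) - 35941 = -35936 + \frac{\sqrt{34}}{204}$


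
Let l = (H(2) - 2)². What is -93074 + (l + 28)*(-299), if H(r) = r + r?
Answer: -102642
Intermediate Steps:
H(r) = 2*r
l = 4 (l = (2*2 - 2)² = (4 - 2)² = 2² = 4)
-93074 + (l + 28)*(-299) = -93074 + (4 + 28)*(-299) = -93074 + 32*(-299) = -93074 - 9568 = -102642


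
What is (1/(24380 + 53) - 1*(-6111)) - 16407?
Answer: -251562167/24433 ≈ -10296.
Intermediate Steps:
(1/(24380 + 53) - 1*(-6111)) - 16407 = (1/24433 + 6111) - 16407 = 149310064/24433 - 16407 = -251562167/24433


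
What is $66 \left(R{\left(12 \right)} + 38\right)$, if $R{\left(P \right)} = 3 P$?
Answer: $4884$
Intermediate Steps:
$66 \left(R{\left(12 \right)} + 38\right) = 66 \left(3 \cdot 12 + 38\right) = 66 \left(36 + 38\right) = 66 \cdot 74 = 4884$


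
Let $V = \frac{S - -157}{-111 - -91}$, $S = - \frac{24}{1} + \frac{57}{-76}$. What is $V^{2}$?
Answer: $\frac{279841}{6400} \approx 43.725$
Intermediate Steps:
$S = - \frac{99}{4}$ ($S = \left(-24\right) 1 + 57 \left(- \frac{1}{76}\right) = -24 - \frac{3}{4} = - \frac{99}{4} \approx -24.75$)
$V = - \frac{529}{80}$ ($V = \frac{- \frac{99}{4} - -157}{-111 - -91} = \frac{- \frac{99}{4} + 157}{-111 + 91} = \frac{529}{4 \left(-20\right)} = \frac{529}{4} \left(- \frac{1}{20}\right) = - \frac{529}{80} \approx -6.6125$)
$V^{2} = \left(- \frac{529}{80}\right)^{2} = \frac{279841}{6400}$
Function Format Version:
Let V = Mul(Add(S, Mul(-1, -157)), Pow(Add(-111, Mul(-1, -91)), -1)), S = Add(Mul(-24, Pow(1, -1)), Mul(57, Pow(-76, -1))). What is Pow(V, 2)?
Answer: Rational(279841, 6400) ≈ 43.725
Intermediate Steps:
S = Rational(-99, 4) (S = Add(Mul(-24, 1), Mul(57, Rational(-1, 76))) = Add(-24, Rational(-3, 4)) = Rational(-99, 4) ≈ -24.750)
V = Rational(-529, 80) (V = Mul(Add(Rational(-99, 4), Mul(-1, -157)), Pow(Add(-111, Mul(-1, -91)), -1)) = Mul(Add(Rational(-99, 4), 157), Pow(Add(-111, 91), -1)) = Mul(Rational(529, 4), Pow(-20, -1)) = Mul(Rational(529, 4), Rational(-1, 20)) = Rational(-529, 80) ≈ -6.6125)
Pow(V, 2) = Pow(Rational(-529, 80), 2) = Rational(279841, 6400)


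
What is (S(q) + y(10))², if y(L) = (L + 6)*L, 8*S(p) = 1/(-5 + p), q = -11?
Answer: 419389441/16384 ≈ 25598.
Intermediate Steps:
S(p) = 1/(8*(-5 + p))
y(L) = L*(6 + L) (y(L) = (6 + L)*L = L*(6 + L))
(S(q) + y(10))² = (1/(8*(-5 - 11)) + 10*(6 + 10))² = ((⅛)/(-16) + 10*16)² = ((⅛)*(-1/16) + 160)² = (-1/128 + 160)² = (20479/128)² = 419389441/16384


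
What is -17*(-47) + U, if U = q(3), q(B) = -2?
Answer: 797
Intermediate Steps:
U = -2
-17*(-47) + U = -17*(-47) - 2 = 799 - 2 = 797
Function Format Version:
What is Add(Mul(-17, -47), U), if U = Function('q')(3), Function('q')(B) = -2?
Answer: 797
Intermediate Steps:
U = -2
Add(Mul(-17, -47), U) = Add(Mul(-17, -47), -2) = Add(799, -2) = 797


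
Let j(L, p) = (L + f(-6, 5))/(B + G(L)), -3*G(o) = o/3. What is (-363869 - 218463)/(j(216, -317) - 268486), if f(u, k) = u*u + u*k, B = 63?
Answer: 1892579/872561 ≈ 2.1690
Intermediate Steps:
G(o) = -o/9 (G(o) = -o/(3*3) = -o/9)
f(u, k) = u² + k*u
j(L, p) = (6 + L)/(63 - L/9) (j(L, p) = (L - 6*(5 - 6))/(63 - L/9) = (L - 6*(-1))/(63 - L/9) = (L + 6)/(63 - L/9) = (6 + L)/(63 - L/9))
(-363869 - 218463)/(j(216, -317) - 268486) = (-363869 - 218463)/(9*(-6 - 1*216)/(-567 + 216) - 268486) = -582332/(9*(-6 - 216)/(-351) - 268486) = -582332/(9*(-1/351)*(-222) - 268486) = -582332/(74/13 - 268486) = -582332/(-3490244/13) = -582332*(-13/3490244) = 1892579/872561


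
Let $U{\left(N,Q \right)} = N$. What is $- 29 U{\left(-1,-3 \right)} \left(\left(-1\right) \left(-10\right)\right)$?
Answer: $290$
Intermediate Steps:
$- 29 U{\left(-1,-3 \right)} \left(\left(-1\right) \left(-10\right)\right) = \left(-29\right) \left(-1\right) \left(\left(-1\right) \left(-10\right)\right) = 29 \cdot 10 = 290$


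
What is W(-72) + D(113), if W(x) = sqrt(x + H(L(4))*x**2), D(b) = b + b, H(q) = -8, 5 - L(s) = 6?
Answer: 226 + 6*I*sqrt(1154) ≈ 226.0 + 203.82*I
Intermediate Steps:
L(s) = -1 (L(s) = 5 - 1*6 = 5 - 6 = -1)
D(b) = 2*b
W(x) = sqrt(x - 8*x**2)
W(-72) + D(113) = sqrt(-72*(1 - 8*(-72))) + 2*113 = sqrt(-72*(1 + 576)) + 226 = sqrt(-72*577) + 226 = sqrt(-41544) + 226 = 6*I*sqrt(1154) + 226 = 226 + 6*I*sqrt(1154)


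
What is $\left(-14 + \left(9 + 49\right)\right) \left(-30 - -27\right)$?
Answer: $-132$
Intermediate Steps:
$\left(-14 + \left(9 + 49\right)\right) \left(-30 - -27\right) = \left(-14 + 58\right) \left(-30 + 27\right) = 44 \left(-3\right) = -132$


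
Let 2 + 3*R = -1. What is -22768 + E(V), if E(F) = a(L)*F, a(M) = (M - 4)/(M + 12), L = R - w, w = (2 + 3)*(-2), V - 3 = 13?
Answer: -478048/21 ≈ -22764.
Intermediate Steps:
V = 16 (V = 3 + 13 = 16)
w = -10 (w = 5*(-2) = -10)
R = -1 (R = -⅔ + (⅓)*(-1) = -⅔ - ⅓ = -1)
L = 9 (L = -1 - 1*(-10) = -1 + 10 = 9)
a(M) = (-4 + M)/(12 + M)
E(F) = 5*F/21 (E(F) = ((-4 + 9)/(12 + 9))*F = (5/21)*F = ((1/21)*5)*F = 5*F/21)
-22768 + E(V) = -22768 + (5/21)*16 = -22768 + 80/21 = -478048/21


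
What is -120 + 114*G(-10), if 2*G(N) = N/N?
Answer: -63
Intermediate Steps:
G(N) = ½ (G(N) = (N/N)/2 = (½)*1 = ½)
-120 + 114*G(-10) = -120 + 114*(½) = -120 + 57 = -63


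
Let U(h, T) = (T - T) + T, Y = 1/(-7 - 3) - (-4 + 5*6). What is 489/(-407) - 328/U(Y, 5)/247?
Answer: -737411/502645 ≈ -1.4671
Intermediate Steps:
Y = -261/10 (Y = 1/(-10) - (-4 + 30) = -1/10 - 1*26 = -1/10 - 26 = -261/10 ≈ -26.100)
U(h, T) = T (U(h, T) = 0 + T = T)
489/(-407) - 328/U(Y, 5)/247 = 489/(-407) - 328/5/247 = 489*(-1/407) - 328*1/5*(1/247) = -489/407 - 328/5*1/247 = -489/407 - 328/1235 = -737411/502645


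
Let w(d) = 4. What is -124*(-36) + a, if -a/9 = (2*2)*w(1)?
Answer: 4320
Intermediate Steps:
a = -144 (a = -9*2*2*4 = -36*4 = -9*16 = -144)
-124*(-36) + a = -124*(-36) - 144 = 4464 - 144 = 4320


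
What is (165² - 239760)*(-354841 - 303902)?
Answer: 140005943505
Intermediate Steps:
(165² - 239760)*(-354841 - 303902) = (27225 - 239760)*(-658743) = -212535*(-658743) = 140005943505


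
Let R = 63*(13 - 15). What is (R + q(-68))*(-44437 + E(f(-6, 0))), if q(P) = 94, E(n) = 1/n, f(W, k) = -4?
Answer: 1421992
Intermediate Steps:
R = -126 (R = 63*(-2) = -126)
(R + q(-68))*(-44437 + E(f(-6, 0))) = (-126 + 94)*(-44437 + 1/(-4)) = -32*(-44437 - ¼) = -32*(-177749/4) = 1421992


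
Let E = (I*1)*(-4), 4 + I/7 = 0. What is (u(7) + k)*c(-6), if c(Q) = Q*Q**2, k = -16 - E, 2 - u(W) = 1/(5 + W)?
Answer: 27234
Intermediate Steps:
I = -28 (I = -28 + 7*0 = -28 + 0 = -28)
u(W) = 2 - 1/(5 + W)
E = 112 (E = -28*1*(-4) = -28*(-4) = 112)
k = -128 (k = -16 - 1*112 = -16 - 112 = -128)
c(Q) = Q**3
(u(7) + k)*c(-6) = ((9 + 2*7)/(5 + 7) - 128)*(-6)**3 = ((9 + 14)/12 - 128)*(-216) = ((1/12)*23 - 128)*(-216) = (23/12 - 128)*(-216) = -1513/12*(-216) = 27234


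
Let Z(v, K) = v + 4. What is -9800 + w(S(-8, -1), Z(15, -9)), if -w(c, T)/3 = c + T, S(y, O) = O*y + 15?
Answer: -9926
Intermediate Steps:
S(y, O) = 15 + O*y
Z(v, K) = 4 + v
w(c, T) = -3*T - 3*c (w(c, T) = -3*(c + T) = -3*(T + c) = -3*T - 3*c)
-9800 + w(S(-8, -1), Z(15, -9)) = -9800 + (-3*(4 + 15) - 3*(15 - 1*(-8))) = -9800 + (-3*19 - 3*(15 + 8)) = -9800 + (-57 - 3*23) = -9800 + (-57 - 69) = -9800 - 126 = -9926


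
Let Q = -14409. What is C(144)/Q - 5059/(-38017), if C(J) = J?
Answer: 7491187/60865217 ≈ 0.12308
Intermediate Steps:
C(144)/Q - 5059/(-38017) = 144/(-14409) - 5059/(-38017) = 144*(-1/14409) - 5059*(-1/38017) = -16/1601 + 5059/38017 = 7491187/60865217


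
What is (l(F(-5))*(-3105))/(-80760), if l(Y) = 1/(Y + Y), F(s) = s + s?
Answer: -207/107680 ≈ -0.0019224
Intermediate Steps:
F(s) = 2*s
l(Y) = 1/(2*Y)
(l(F(-5))*(-3105))/(-80760) = ((1/(2*((2*(-5)))))*(-3105))/(-80760) = (((½)/(-10))*(-3105))*(-1/80760) = (((½)*(-⅒))*(-3105))*(-1/80760) = -1/20*(-3105)*(-1/80760) = (621/4)*(-1/80760) = -207/107680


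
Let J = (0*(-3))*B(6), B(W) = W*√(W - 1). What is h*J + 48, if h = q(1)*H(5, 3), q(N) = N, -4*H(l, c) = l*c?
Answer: 48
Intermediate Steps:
H(l, c) = -c*l/4 (H(l, c) = -l*c/4 = -c*l/4)
B(W) = W*√(-1 + W)
J = 0 (J = (0*(-3))*(6*√(-1 + 6)) = 0*(6*√5) = 0)
h = -15/4 (h = 1*(-¼*3*5) = 1*(-15/4) = -15/4 ≈ -3.7500)
h*J + 48 = -15/4*0 + 48 = 0 + 48 = 48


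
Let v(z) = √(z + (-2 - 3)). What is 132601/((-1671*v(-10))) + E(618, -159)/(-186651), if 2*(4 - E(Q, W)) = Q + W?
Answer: 451/373302 + 132601*I*√15/25065 ≈ 0.0012081 + 20.489*I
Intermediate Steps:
v(z) = √(-5 + z) (v(z) = √(z - 5) = √(-5 + z))
E(Q, W) = 4 - Q/2 - W/2 (E(Q, W) = 4 - (Q + W)/2 = 4 + (-Q/2 - W/2) = 4 - Q/2 - W/2)
132601/((-1671*v(-10))) + E(618, -159)/(-186651) = 132601/((-1671*√(-5 - 10))) + (4 - ½*618 - ½*(-159))/(-186651) = 132601/((-1671*I*√15)) + (4 - 309 + 159/2)*(-1/186651) = 132601/((-1671*I*√15)) - 451/2*(-1/186651) = 132601/((-1671*I*√15)) + 451/373302 = 132601*(I*√15/25065) + 451/373302 = 132601*I*√15/25065 + 451/373302 = 451/373302 + 132601*I*√15/25065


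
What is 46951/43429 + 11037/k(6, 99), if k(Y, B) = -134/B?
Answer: -47446969993/5819486 ≈ -8153.1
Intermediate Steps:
46951/43429 + 11037/k(6, 99) = 46951/43429 + 11037/((-134/99)) = 46951*(1/43429) + 11037/((-134*1/99)) = 46951/43429 + 11037/(-134/99) = 46951/43429 + 11037*(-99/134) = 46951/43429 - 1092663/134 = -47446969993/5819486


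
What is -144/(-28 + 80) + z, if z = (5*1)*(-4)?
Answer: -296/13 ≈ -22.769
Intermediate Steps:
z = -20 (z = 5*(-4) = -20)
-144/(-28 + 80) + z = -144/(-28 + 80) - 20 = -144/52 - 20 = (1/52)*(-144) - 20 = -36/13 - 20 = -296/13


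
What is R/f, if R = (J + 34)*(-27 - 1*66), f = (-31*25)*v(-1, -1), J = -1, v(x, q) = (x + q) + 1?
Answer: -99/25 ≈ -3.9600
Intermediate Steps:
v(x, q) = 1 + q + x (v(x, q) = (q + x) + 1 = 1 + q + x)
f = 775 (f = (-31*25)*(1 - 1 - 1) = -775*(-1) = 775)
R = -3069 (R = (-1 + 34)*(-27 - 1*66) = 33*(-27 - 66) = 33*(-93) = -3069)
R/f = -3069/775 = -3069*1/775 = -99/25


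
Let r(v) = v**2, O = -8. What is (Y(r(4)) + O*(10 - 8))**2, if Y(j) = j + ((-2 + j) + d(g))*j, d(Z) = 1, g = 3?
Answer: 57600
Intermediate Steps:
Y(j) = j + j*(-1 + j) (Y(j) = j + ((-2 + j) + 1)*j = j + (-1 + j)*j = j + j*(-1 + j))
(Y(r(4)) + O*(10 - 8))**2 = ((4**2)**2 - 8*(10 - 8))**2 = (16**2 - 8*2)**2 = (256 - 16)**2 = 240**2 = 57600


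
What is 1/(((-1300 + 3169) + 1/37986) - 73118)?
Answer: -37986/2706464513 ≈ -1.4035e-5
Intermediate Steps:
1/(((-1300 + 3169) + 1/37986) - 73118) = 1/((1869 + 1/37986) - 73118) = 1/(70995835/37986 - 73118) = 1/(-2706464513/37986) = -37986/2706464513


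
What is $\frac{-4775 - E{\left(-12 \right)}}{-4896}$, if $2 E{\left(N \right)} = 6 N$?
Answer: $\frac{4739}{4896} \approx 0.96793$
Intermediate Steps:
$E{\left(N \right)} = 3 N$ ($E{\left(N \right)} = \frac{6 N}{2} = 3 N$)
$\frac{-4775 - E{\left(-12 \right)}}{-4896} = \frac{-4775 - 3 \left(-12\right)}{-4896} = \left(-4775 - -36\right) \left(- \frac{1}{4896}\right) = \left(-4775 + 36\right) \left(- \frac{1}{4896}\right) = \left(-4739\right) \left(- \frac{1}{4896}\right) = \frac{4739}{4896}$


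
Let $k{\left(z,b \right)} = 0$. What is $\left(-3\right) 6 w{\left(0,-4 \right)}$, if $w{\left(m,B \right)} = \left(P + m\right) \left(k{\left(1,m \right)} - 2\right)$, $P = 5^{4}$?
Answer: $22500$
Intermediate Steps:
$P = 625$
$w{\left(m,B \right)} = -1250 - 2 m$ ($w{\left(m,B \right)} = \left(625 + m\right) \left(0 - 2\right) = \left(625 + m\right) \left(-2\right) = -1250 - 2 m$)
$\left(-3\right) 6 w{\left(0,-4 \right)} = \left(-3\right) 6 \left(-1250 - 0\right) = - 18 \left(-1250 + 0\right) = \left(-18\right) \left(-1250\right) = 22500$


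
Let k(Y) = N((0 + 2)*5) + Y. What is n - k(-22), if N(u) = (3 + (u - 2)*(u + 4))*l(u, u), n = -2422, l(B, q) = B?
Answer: -3550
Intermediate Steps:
N(u) = u*(3 + (-2 + u)*(4 + u)) (N(u) = (3 + (u - 2)*(u + 4))*u = (3 + (-2 + u)*(4 + u))*u = u*(3 + (-2 + u)*(4 + u)))
k(Y) = 1150 + Y (k(Y) = ((0 + 2)*5)*(-5 + ((0 + 2)*5)**2 + 2*((0 + 2)*5)) + Y = (2*5)*(-5 + (2*5)**2 + 2*(2*5)) + Y = 10*(-5 + 10**2 + 2*10) + Y = 10*(-5 + 100 + 20) + Y = 10*115 + Y = 1150 + Y)
n - k(-22) = -2422 - (1150 - 22) = -2422 - 1*1128 = -2422 - 1128 = -3550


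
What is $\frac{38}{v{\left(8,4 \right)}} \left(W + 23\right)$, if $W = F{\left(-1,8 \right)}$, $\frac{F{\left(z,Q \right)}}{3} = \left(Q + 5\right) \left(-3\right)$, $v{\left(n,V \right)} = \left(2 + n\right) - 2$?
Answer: $- \frac{893}{2} \approx -446.5$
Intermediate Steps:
$v{\left(n,V \right)} = n$
$F{\left(z,Q \right)} = -45 - 9 Q$ ($F{\left(z,Q \right)} = 3 \left(Q + 5\right) \left(-3\right) = 3 \left(5 + Q\right) \left(-3\right) = 3 \left(-15 - 3 Q\right) = -45 - 9 Q$)
$W = -117$ ($W = -45 - 72 = -117$)
$\frac{38}{v{\left(8,4 \right)}} \left(W + 23\right) = \frac{38}{8} \left(-117 + 23\right) = 38 \cdot \frac{1}{8} \left(-94\right) = \frac{19}{4} \left(-94\right) = - \frac{893}{2}$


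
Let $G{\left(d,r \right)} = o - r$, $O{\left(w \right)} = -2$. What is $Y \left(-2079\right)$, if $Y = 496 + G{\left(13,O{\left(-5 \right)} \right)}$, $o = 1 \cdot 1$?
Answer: $-1037421$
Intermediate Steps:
$o = 1$
$G{\left(d,r \right)} = 1 - r$
$Y = 499$ ($Y = 496 + \left(1 - -2\right) = 496 + \left(1 + 2\right) = 496 + 3 = 499$)
$Y \left(-2079\right) = 499 \left(-2079\right) = -1037421$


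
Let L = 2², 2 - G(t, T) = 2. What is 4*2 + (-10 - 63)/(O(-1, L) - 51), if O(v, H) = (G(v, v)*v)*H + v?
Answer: 489/52 ≈ 9.4038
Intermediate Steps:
G(t, T) = 0 (G(t, T) = 2 - 1*2 = 2 - 2 = 0)
L = 4
O(v, H) = v (O(v, H) = (0*v)*H + v = 0*H + v = 0 + v = v)
4*2 + (-10 - 63)/(O(-1, L) - 51) = 4*2 + (-10 - 63)/(-1 - 51) = 8 - 73/(-52) = 8 - 73*(-1/52) = 8 + 73/52 = 489/52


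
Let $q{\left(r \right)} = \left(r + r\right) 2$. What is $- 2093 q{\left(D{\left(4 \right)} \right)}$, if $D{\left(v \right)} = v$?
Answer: $-33488$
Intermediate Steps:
$q{\left(r \right)} = 4 r$ ($q{\left(r \right)} = 2 r 2 = 4 r$)
$- 2093 q{\left(D{\left(4 \right)} \right)} = - 2093 \cdot 4 \cdot 4 = \left(-2093\right) 16 = -33488$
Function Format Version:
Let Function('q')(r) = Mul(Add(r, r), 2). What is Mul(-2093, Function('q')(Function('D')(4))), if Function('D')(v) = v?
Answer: -33488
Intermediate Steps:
Function('q')(r) = Mul(4, r) (Function('q')(r) = Mul(Mul(2, r), 2) = Mul(4, r))
Mul(-2093, Function('q')(Function('D')(4))) = Mul(-2093, Mul(4, 4)) = Mul(-2093, 16) = -33488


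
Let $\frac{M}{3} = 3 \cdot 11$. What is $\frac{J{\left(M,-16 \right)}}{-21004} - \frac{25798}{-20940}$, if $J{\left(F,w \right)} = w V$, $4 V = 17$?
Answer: $\frac{67910639}{54977970} \approx 1.2352$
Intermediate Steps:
$V = \frac{17}{4}$ ($V = \frac{1}{4} \cdot 17 = \frac{17}{4} \approx 4.25$)
$M = 99$ ($M = 3 \cdot 3 \cdot 11 = 3 \cdot 33 = 99$)
$J{\left(F,w \right)} = \frac{17 w}{4}$ ($J{\left(F,w \right)} = w \frac{17}{4} = \frac{17 w}{4}$)
$\frac{J{\left(M,-16 \right)}}{-21004} - \frac{25798}{-20940} = \frac{\frac{17}{4} \left(-16\right)}{-21004} - \frac{25798}{-20940} = \left(-68\right) \left(- \frac{1}{21004}\right) - - \frac{12899}{10470} = \frac{17}{5251} + \frac{12899}{10470} = \frac{67910639}{54977970}$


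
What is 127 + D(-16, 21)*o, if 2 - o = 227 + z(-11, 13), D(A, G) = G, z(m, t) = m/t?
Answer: -59543/13 ≈ -4580.2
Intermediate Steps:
o = -2914/13 (o = 2 - (227 - 11/13) = 2 - 1*2940/13 = 2 - 2940/13 = -2914/13 ≈ -224.15)
127 + D(-16, 21)*o = 127 + 21*(-2914/13) = 127 - 61194/13 = -59543/13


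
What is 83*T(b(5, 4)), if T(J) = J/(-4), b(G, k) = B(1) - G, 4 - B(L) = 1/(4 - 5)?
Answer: 0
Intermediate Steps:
B(L) = 5 (B(L) = 4 - 1/(4 - 5) = 4 - 1/(-1) = 4 - 1*(-1) = 4 + 1 = 5)
b(G, k) = 5 - G
T(J) = -J/4 (T(J) = J*(-¼) = -J/4)
83*T(b(5, 4)) = 83*(-(5 - 1*5)/4) = 83*(-(5 - 5)/4) = 83*(-¼*0) = 83*0 = 0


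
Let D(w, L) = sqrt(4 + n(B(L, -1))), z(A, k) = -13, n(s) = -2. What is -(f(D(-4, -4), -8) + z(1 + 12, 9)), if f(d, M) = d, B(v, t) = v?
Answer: 13 - sqrt(2) ≈ 11.586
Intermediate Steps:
D(w, L) = sqrt(2) (D(w, L) = sqrt(4 - 2) = sqrt(2))
-(f(D(-4, -4), -8) + z(1 + 12, 9)) = -(sqrt(2) - 13) = -(-13 + sqrt(2)) = 13 - sqrt(2)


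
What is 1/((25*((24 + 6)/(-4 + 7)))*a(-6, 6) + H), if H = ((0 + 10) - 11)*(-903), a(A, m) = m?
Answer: 1/2403 ≈ 0.00041615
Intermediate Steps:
H = 903 (H = (10 - 11)*(-903) = -1*(-903) = 903)
1/((25*((24 + 6)/(-4 + 7)))*a(-6, 6) + H) = 1/((25*((24 + 6)/(-4 + 7)))*6 + 903) = 1/((25*(30/3))*6 + 903) = 1/((25*(30*(⅓)))*6 + 903) = 1/((25*10)*6 + 903) = 1/(250*6 + 903) = 1/(1500 + 903) = 1/2403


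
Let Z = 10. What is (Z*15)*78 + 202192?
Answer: 213892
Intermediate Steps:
(Z*15)*78 + 202192 = (10*15)*78 + 202192 = 150*78 + 202192 = 11700 + 202192 = 213892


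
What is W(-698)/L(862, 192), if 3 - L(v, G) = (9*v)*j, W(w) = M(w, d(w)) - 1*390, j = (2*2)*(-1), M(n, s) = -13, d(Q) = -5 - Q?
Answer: -403/31035 ≈ -0.012985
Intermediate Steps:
j = -4 (j = 4*(-1) = -4)
W(w) = -403 (W(w) = -13 - 1*390 = -13 - 390 = -403)
L(v, G) = 3 + 36*v (L(v, G) = 3 - 9*v*(-4) = 3 - (-36)*v = 3 + 36*v)
W(-698)/L(862, 192) = -403/(3 + 36*862) = -403/(3 + 31032) = -403/31035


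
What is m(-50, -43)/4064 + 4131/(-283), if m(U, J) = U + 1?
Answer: -16802251/1150112 ≈ -14.609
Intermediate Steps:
m(U, J) = 1 + U
m(-50, -43)/4064 + 4131/(-283) = (1 - 50)/4064 + 4131/(-283) = -49*1/4064 + 4131*(-1/283) = -49/4064 - 4131/283 = -16802251/1150112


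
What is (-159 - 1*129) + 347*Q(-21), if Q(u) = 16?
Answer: 5264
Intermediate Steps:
(-159 - 1*129) + 347*Q(-21) = (-159 - 1*129) + 347*16 = (-159 - 129) + 5552 = -288 + 5552 = 5264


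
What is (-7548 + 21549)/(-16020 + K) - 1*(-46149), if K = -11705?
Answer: 1279467024/27725 ≈ 46149.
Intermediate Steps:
(-7548 + 21549)/(-16020 + K) - 1*(-46149) = (-7548 + 21549)/(-16020 - 11705) - 1*(-46149) = 14001/(-27725) + 46149 = 14001*(-1/27725) + 46149 = -14001/27725 + 46149 = 1279467024/27725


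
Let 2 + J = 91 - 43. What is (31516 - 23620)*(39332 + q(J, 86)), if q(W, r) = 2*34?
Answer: 311102400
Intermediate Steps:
J = 46 (J = -2 + (91 - 43) = -2 + 48 = 46)
q(W, r) = 68
(31516 - 23620)*(39332 + q(J, 86)) = (31516 - 23620)*(39332 + 68) = 7896*39400 = 311102400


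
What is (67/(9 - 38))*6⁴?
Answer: -86832/29 ≈ -2994.2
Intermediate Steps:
(67/(9 - 38))*6⁴ = (67/(-29))*1296 = -1/29*67*1296 = -67/29*1296 = -86832/29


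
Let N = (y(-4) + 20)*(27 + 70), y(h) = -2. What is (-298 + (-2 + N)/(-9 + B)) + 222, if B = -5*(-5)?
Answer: 33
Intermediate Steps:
B = 25
N = 1746 (N = (-2 + 20)*(27 + 70) = 18*97 = 1746)
(-298 + (-2 + N)/(-9 + B)) + 222 = (-298 + (-2 + 1746)/(-9 + 25)) + 222 = (-298 + 1744/16) + 222 = (-298 + 1744*(1/16)) + 222 = (-298 + 109) + 222 = -189 + 222 = 33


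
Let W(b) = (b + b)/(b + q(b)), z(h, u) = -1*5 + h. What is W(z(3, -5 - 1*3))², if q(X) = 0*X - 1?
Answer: 16/9 ≈ 1.7778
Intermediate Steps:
z(h, u) = -5 + h
q(X) = -1 (q(X) = 0 - 1 = -1)
W(b) = 2*b/(-1 + b) (W(b) = (b + b)/(b - 1) = (2*b)/(-1 + b) = 2*b/(-1 + b))
W(z(3, -5 - 1*3))² = (2*(-5 + 3)/(-1 + (-5 + 3)))² = (2*(-2)/(-1 - 2))² = (2*(-2)/(-3))² = (2*(-2)*(-⅓))² = (4/3)² = 16/9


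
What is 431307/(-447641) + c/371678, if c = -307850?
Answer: -149056802498/83189155799 ≈ -1.7918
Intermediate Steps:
431307/(-447641) + c/371678 = 431307/(-447641) - 307850/371678 = 431307*(-1/447641) - 307850*1/371678 = -431307/447641 - 153925/185839 = -149056802498/83189155799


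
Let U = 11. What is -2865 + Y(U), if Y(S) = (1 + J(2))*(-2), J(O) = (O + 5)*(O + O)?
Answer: -2923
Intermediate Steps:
J(O) = 2*O*(5 + O) (J(O) = (5 + O)*(2*O) = 2*O*(5 + O))
Y(S) = -58 (Y(S) = (1 + 2*2*(5 + 2))*(-2) = (1 + 2*2*7)*(-2) = (1 + 28)*(-2) = 29*(-2) = -58)
-2865 + Y(U) = -2865 - 58 = -2923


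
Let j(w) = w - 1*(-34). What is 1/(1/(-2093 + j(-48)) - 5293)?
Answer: -2107/11152352 ≈ -0.00018893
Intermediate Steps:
j(w) = 34 + w (j(w) = w + 34 = 34 + w)
1/(1/(-2093 + j(-48)) - 5293) = 1/(1/(-2093 + (34 - 48)) - 5293) = 1/(1/(-2093 - 14) - 5293) = 1/(1/(-2107) - 5293) = 1/(-1/2107 - 5293) = 1/(-11152352/2107) = -2107/11152352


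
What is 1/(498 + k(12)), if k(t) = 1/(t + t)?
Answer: 24/11953 ≈ 0.0020079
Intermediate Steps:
k(t) = 1/(2*t)
1/(498 + k(12)) = 1/(498 + (½)/12) = 1/(498 + (½)*(1/12)) = 1/(498 + 1/24) = 1/(11953/24) = 24/11953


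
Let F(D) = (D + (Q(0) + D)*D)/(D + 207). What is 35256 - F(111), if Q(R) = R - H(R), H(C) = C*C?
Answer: 1866496/53 ≈ 35217.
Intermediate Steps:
H(C) = C²
Q(R) = R - R²
F(D) = (D + D²)/(207 + D) (F(D) = (D + (0*(1 - 1*0) + D)*D)/(D + 207) = (D + (0*(1 + 0) + D)*D)/(207 + D) = (D + (0*1 + D)*D)/(207 + D) = (D + (0 + D)*D)/(207 + D) = (D + D*D)/(207 + D) = (D + D²)/(207 + D))
35256 - F(111) = 35256 - 111*(1 + 111)/(207 + 111) = 35256 - 111*112/318 = 35256 - 1*2072/53 = 35256 - 2072/53 = 1866496/53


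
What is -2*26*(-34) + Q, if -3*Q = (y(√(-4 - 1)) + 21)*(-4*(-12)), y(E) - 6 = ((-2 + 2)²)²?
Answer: 1336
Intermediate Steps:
y(E) = 6 (y(E) = 6 + ((-2 + 2)²)² = 6 + (0²)² = 6 + 0² = 6 + 0 = 6)
Q = -432 (Q = -(6 + 21)*(-4*(-12))/3 = -9*48 = -⅓*1296 = -432)
-2*26*(-34) + Q = -2*26*(-34) - 432 = -52*(-34) - 432 = 1768 - 432 = 1336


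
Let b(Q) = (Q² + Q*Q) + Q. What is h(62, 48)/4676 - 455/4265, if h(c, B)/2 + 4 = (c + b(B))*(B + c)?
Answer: 221236885/997157 ≈ 221.87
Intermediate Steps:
b(Q) = Q + 2*Q² (b(Q) = (Q² + Q²) + Q = 2*Q² + Q = Q + 2*Q²)
h(c, B) = -8 + 2*(B + c)*(c + B*(1 + 2*B)) (h(c, B) = -8 + 2*((c + B*(1 + 2*B))*(B + c)) = -8 + 2*((B + c)*(c + B*(1 + 2*B))) = -8 + 2*(B + c)*(c + B*(1 + 2*B)))
h(62, 48)/4676 - 455/4265 = (-8 + 2*62² + 2*48*62 + 2*48²*(1 + 2*48) + 2*48*62*(1 + 2*48))/4676 - 455/4265 = (-8 + 2*3844 + 5952 + 2*2304*(1 + 96) + 2*48*62*(1 + 96))*(1/4676) - 455*1/4265 = (-8 + 7688 + 5952 + 2*2304*97 + 2*48*62*97)*(1/4676) - 91/853 = (-8 + 7688 + 5952 + 446976 + 577344)*(1/4676) - 91/853 = 1037952*(1/4676) - 91/853 = 259488/1169 - 91/853 = 221236885/997157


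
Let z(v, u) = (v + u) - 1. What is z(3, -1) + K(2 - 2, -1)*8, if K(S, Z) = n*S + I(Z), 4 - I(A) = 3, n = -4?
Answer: 9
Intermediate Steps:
I(A) = 1 (I(A) = 4 - 1*3 = 4 - 3 = 1)
z(v, u) = -1 + u + v (z(v, u) = (u + v) - 1 = -1 + u + v)
K(S, Z) = 1 - 4*S (K(S, Z) = -4*S + 1 = 1 - 4*S)
z(3, -1) + K(2 - 2, -1)*8 = (-1 - 1 + 3) + (1 - 4*(2 - 2))*8 = 1 + (1 - 4*0)*8 = 1 + (1 + 0)*8 = 1 + 1*8 = 1 + 8 = 9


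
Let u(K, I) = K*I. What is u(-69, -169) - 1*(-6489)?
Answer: 18150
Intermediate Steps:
u(K, I) = I*K
u(-69, -169) - 1*(-6489) = -169*(-69) - 1*(-6489) = 11661 + 6489 = 18150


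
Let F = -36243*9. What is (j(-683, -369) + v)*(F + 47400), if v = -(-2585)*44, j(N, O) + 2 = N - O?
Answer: -31621136688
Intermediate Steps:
j(N, O) = -2 + N - O (j(N, O) = -2 + (N - O) = -2 + N - O)
F = -326187
v = 113740 (v = -1*(-113740) = 113740)
(j(-683, -369) + v)*(F + 47400) = ((-2 - 683 - 1*(-369)) + 113740)*(-326187 + 47400) = ((-2 - 683 + 369) + 113740)*(-278787) = (-316 + 113740)*(-278787) = 113424*(-278787) = -31621136688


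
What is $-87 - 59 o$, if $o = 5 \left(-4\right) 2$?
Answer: $2273$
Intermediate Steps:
$o = -40$ ($o = \left(-20\right) 2 = -40$)
$-87 - 59 o = -87 - -2360 = -87 + 2360 = 2273$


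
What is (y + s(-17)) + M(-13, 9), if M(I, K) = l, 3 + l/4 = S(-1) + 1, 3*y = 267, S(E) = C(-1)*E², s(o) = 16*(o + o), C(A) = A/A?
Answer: -459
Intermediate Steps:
C(A) = 1
s(o) = 32*o (s(o) = 16*(2*o) = 32*o)
S(E) = E² (S(E) = 1*E² = E²)
y = 89 (y = (⅓)*267 = 89)
l = -4 (l = -12 + 4*((-1)² + 1) = -12 + 4*(1 + 1) = -12 + 4*2 = -12 + 8 = -4)
M(I, K) = -4
(y + s(-17)) + M(-13, 9) = (89 + 32*(-17)) - 4 = (89 - 544) - 4 = -455 - 4 = -459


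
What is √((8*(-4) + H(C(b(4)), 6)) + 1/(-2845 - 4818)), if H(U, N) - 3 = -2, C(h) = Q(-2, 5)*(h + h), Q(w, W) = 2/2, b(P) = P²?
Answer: I*√1820376302/7663 ≈ 5.5678*I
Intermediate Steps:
Q(w, W) = 1 (Q(w, W) = 2*(½) = 1)
C(h) = 2*h (C(h) = 1*(h + h) = 1*(2*h) = 2*h)
H(U, N) = 1 (H(U, N) = 3 - 2 = 1)
√((8*(-4) + H(C(b(4)), 6)) + 1/(-2845 - 4818)) = √((8*(-4) + 1) + 1/(-2845 - 4818)) = √((-32 + 1) + 1/(-7663)) = √(-31 - 1/7663) = √(-237554/7663) = I*√1820376302/7663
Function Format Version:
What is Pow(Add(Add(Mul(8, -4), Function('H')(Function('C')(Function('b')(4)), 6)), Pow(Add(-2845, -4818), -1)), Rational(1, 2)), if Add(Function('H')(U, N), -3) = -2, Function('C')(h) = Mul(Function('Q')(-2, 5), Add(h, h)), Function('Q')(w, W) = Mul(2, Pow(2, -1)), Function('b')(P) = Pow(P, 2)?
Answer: Mul(Rational(1, 7663), I, Pow(1820376302, Rational(1, 2))) ≈ Mul(5.5678, I)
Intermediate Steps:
Function('Q')(w, W) = 1 (Function('Q')(w, W) = Mul(2, Rational(1, 2)) = 1)
Function('C')(h) = Mul(2, h) (Function('C')(h) = Mul(1, Add(h, h)) = Mul(1, Mul(2, h)) = Mul(2, h))
Function('H')(U, N) = 1 (Function('H')(U, N) = Add(3, -2) = 1)
Pow(Add(Add(Mul(8, -4), Function('H')(Function('C')(Function('b')(4)), 6)), Pow(Add(-2845, -4818), -1)), Rational(1, 2)) = Pow(Add(Add(Mul(8, -4), 1), Pow(Add(-2845, -4818), -1)), Rational(1, 2)) = Pow(Add(Add(-32, 1), Pow(-7663, -1)), Rational(1, 2)) = Pow(Add(-31, Rational(-1, 7663)), Rational(1, 2)) = Pow(Rational(-237554, 7663), Rational(1, 2)) = Mul(Rational(1, 7663), I, Pow(1820376302, Rational(1, 2)))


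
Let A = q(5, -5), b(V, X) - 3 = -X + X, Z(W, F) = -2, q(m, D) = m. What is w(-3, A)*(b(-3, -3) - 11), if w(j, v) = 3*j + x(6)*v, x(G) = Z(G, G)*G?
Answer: 552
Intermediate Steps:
b(V, X) = 3 (b(V, X) = 3 + (-X + X) = 3 + 0 = 3)
A = 5
x(G) = -2*G
w(j, v) = -12*v + 3*j (w(j, v) = 3*j + (-2*6)*v = 3*j - 12*v = -12*v + 3*j)
w(-3, A)*(b(-3, -3) - 11) = (-12*5 + 3*(-3))*(3 - 11) = (-60 - 9)*(-8) = -69*(-8) = 552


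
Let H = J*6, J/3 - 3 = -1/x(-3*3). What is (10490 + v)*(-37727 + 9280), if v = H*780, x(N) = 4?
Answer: -1396747700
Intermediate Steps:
J = 33/4 (J = 9 + 3*(-1/4) = 9 + 3*(-1*¼) = 9 + 3*(-¼) = 9 - ¾ = 33/4 ≈ 8.2500)
H = 99/2 (H = (33/4)*6 = 99/2 ≈ 49.500)
v = 38610 (v = (99/2)*780 = 38610)
(10490 + v)*(-37727 + 9280) = (10490 + 38610)*(-37727 + 9280) = 49100*(-28447) = -1396747700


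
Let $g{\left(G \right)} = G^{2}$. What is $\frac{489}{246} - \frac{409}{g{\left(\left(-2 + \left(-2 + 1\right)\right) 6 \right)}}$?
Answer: $\frac{9637}{13284} \approx 0.72546$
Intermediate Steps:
$\frac{489}{246} - \frac{409}{g{\left(\left(-2 + \left(-2 + 1\right)\right) 6 \right)}} = \frac{489}{246} - \frac{409}{\left(\left(-2 + \left(-2 + 1\right)\right) 6\right)^{2}} = 489 \cdot \frac{1}{246} - \frac{409}{\left(\left(-2 - 1\right) 6\right)^{2}} = \frac{163}{82} - \frac{409}{\left(\left(-3\right) 6\right)^{2}} = \frac{163}{82} - \frac{409}{\left(-18\right)^{2}} = \frac{163}{82} - \frac{409}{324} = \frac{9637}{13284}$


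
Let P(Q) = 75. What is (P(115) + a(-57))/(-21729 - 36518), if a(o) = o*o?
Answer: -3324/58247 ≈ -0.057067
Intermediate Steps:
a(o) = o²
(P(115) + a(-57))/(-21729 - 36518) = (75 + (-57)²)/(-21729 - 36518) = (75 + 3249)/(-58247) = 3324*(-1/58247) = -3324/58247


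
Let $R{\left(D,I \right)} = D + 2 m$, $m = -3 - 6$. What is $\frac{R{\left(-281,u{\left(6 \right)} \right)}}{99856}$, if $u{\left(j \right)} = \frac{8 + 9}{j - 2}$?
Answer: $- \frac{299}{99856} \approx -0.0029943$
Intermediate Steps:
$m = -9$ ($m = -3 - 6 = -9$)
$u{\left(j \right)} = \frac{17}{-2 + j}$
$R{\left(D,I \right)} = -18 + D$ ($R{\left(D,I \right)} = D + 2 \left(-9\right) = D - 18 = -18 + D$)
$\frac{R{\left(-281,u{\left(6 \right)} \right)}}{99856} = \frac{-18 - 281}{99856} = \left(-299\right) \frac{1}{99856} = - \frac{299}{99856}$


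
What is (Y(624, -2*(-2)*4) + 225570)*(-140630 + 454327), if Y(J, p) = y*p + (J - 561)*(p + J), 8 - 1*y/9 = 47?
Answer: 81647172978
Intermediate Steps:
y = -351 (y = 72 - 9*47 = 72 - 423 = -351)
Y(J, p) = -351*p + (-561 + J)*(J + p) (Y(J, p) = -351*p + (J - 561)*(p + J) = -351*p + (-561 + J)*(J + p))
(Y(624, -2*(-2)*4) + 225570)*(-140630 + 454327) = ((624² - 912*(-2*(-2))*4 - 561*624 + 624*(-2*(-2)*4)) + 225570)*(-140630 + 454327) = ((389376 - 3648*4 - 350064 + 624*(4*4)) + 225570)*313697 = ((389376 - 912*16 - 350064 + 624*16) + 225570)*313697 = ((389376 - 14592 - 350064 + 9984) + 225570)*313697 = (34704 + 225570)*313697 = 260274*313697 = 81647172978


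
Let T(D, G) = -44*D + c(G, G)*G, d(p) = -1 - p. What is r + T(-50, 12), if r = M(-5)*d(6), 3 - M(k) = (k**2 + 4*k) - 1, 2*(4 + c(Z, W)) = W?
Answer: 2231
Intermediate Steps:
c(Z, W) = -4 + W/2
M(k) = 4 - k**2 - 4*k (M(k) = 3 - ((k**2 + 4*k) - 1) = 3 - (-1 + k**2 + 4*k) = 3 + (1 - k**2 - 4*k) = 4 - k**2 - 4*k)
T(D, G) = -44*D + G*(-4 + G/2) (T(D, G) = -44*D + (-4 + G/2)*G = -44*D + G*(-4 + G/2))
r = 7 (r = (4 - 1*(-5)**2 - 4*(-5))*(-1 - 1*6) = (4 - 1*25 + 20)*(-1 - 6) = (4 - 25 + 20)*(-7) = -1*(-7) = 7)
r + T(-50, 12) = 7 + (-44*(-50) + (1/2)*12*(-8 + 12)) = 7 + (2200 + (1/2)*12*4) = 7 + (2200 + 24) = 7 + 2224 = 2231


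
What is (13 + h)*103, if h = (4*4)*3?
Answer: 6283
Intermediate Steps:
h = 48 (h = 16*3 = 48)
(13 + h)*103 = (13 + 48)*103 = 61*103 = 6283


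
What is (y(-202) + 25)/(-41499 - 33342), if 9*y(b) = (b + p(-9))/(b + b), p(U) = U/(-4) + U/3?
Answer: -364411/1088487504 ≈ -0.00033479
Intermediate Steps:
p(U) = U/12 (p(U) = U*(-1/4) + U*(1/3) = -U/4 + U/3 = U/12)
y(b) = (-3/4 + b)/(18*b) (y(b) = ((b + (1/12)*(-9))/(b + b))/9 = ((b - 3/4)/((2*b)))/9 = ((-3/4 + b)*(1/(2*b)))/9 = ((-3/4 + b)/(2*b))/9 = (-3/4 + b)/(18*b))
(y(-202) + 25)/(-41499 - 33342) = ((1/72)*(-3 + 4*(-202))/(-202) + 25)/(-41499 - 33342) = ((1/72)*(-1/202)*(-3 - 808) + 25)/(-74841) = ((1/72)*(-1/202)*(-811) + 25)*(-1/74841) = (811/14544 + 25)*(-1/74841) = (364411/14544)*(-1/74841) = -364411/1088487504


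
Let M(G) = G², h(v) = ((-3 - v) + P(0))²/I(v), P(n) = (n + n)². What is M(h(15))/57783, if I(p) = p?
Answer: 3888/481525 ≈ 0.0080743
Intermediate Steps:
P(n) = 4*n² (P(n) = (2*n)² = 4*n²)
h(v) = (-3 - v)²/v (h(v) = ((-3 - v) + 4*0²)²/v = ((-3 - v) + 4*0)²/v = ((-3 - v) + 0)²/v = (-3 - v)²/v)
M(h(15))/57783 = ((3 + 15)²/15)²/57783 = ((1/15)*18²)²*(1/57783) = ((1/15)*324)²*(1/57783) = (108/5)²*(1/57783) = (11664/25)*(1/57783) = 3888/481525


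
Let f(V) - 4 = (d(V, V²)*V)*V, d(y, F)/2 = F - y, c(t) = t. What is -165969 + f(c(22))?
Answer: 281251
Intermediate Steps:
d(y, F) = -2*y + 2*F (d(y, F) = 2*(F - y) = -2*y + 2*F)
f(V) = 4 + V²*(-2*V + 2*V²) (f(V) = 4 + ((-2*V + 2*V²)*V)*V = 4 + (V*(-2*V + 2*V²))*V = 4 + V²*(-2*V + 2*V²))
-165969 + f(c(22)) = -165969 + (4 + 2*22³*(-1 + 22)) = -165969 + (4 + 2*10648*21) = -165969 + (4 + 447216) = -165969 + 447220 = 281251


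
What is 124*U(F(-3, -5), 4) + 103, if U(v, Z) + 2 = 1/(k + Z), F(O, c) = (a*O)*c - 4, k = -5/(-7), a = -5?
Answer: -3917/33 ≈ -118.70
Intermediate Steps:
k = 5/7 (k = -5*(-⅐) = 5/7 ≈ 0.71429)
F(O, c) = -4 - 5*O*c (F(O, c) = (-5*O)*c - 4 = -5*O*c - 4 = -4 - 5*O*c)
U(v, Z) = -2 + 1/(5/7 + Z)
124*U(F(-3, -5), 4) + 103 = 124*((-3 - 14*4)/(5 + 7*4)) + 103 = 124*((-3 - 56)/(5 + 28)) + 103 = 124*(-59/33) + 103 = -7316/33 + 103 = -3917/33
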